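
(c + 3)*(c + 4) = c^2 + 7*c + 12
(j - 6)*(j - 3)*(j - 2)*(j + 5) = j^4 - 6*j^3 - 19*j^2 + 144*j - 180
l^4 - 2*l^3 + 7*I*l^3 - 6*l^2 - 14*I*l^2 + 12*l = l*(l - 2)*(l + I)*(l + 6*I)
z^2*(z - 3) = z^3 - 3*z^2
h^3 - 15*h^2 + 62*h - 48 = (h - 8)*(h - 6)*(h - 1)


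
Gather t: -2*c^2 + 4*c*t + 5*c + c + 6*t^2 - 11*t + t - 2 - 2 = -2*c^2 + 6*c + 6*t^2 + t*(4*c - 10) - 4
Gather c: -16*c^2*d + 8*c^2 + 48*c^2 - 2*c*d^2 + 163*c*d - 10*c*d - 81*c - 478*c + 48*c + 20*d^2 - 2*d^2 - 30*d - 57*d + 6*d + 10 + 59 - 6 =c^2*(56 - 16*d) + c*(-2*d^2 + 153*d - 511) + 18*d^2 - 81*d + 63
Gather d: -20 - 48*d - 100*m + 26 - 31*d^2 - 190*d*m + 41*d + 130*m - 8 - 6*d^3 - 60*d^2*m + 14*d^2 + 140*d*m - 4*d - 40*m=-6*d^3 + d^2*(-60*m - 17) + d*(-50*m - 11) - 10*m - 2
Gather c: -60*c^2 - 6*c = -60*c^2 - 6*c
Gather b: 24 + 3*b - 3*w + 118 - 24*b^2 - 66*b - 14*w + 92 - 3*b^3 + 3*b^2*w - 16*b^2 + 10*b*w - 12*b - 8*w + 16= -3*b^3 + b^2*(3*w - 40) + b*(10*w - 75) - 25*w + 250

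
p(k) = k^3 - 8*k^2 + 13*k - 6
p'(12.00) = 253.00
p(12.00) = 726.00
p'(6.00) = 25.00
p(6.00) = 0.00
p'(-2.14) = 60.98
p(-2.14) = -80.26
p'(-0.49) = 21.56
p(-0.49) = -14.41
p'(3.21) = -7.45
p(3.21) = -13.63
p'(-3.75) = 115.19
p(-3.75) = -219.98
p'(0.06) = 12.05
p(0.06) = -5.25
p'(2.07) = -7.27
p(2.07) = -4.50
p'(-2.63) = 75.83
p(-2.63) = -113.72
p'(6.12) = 27.44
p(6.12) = 3.15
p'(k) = 3*k^2 - 16*k + 13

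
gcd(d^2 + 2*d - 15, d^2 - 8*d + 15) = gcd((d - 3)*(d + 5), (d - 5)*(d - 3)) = d - 3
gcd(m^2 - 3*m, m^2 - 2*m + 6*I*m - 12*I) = 1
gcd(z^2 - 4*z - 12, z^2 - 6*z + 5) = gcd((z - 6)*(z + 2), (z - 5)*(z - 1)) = 1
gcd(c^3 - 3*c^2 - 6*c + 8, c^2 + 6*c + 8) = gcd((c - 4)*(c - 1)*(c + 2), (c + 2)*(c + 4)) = c + 2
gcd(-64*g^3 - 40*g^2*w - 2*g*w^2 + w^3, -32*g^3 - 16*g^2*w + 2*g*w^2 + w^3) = 8*g^2 + 6*g*w + w^2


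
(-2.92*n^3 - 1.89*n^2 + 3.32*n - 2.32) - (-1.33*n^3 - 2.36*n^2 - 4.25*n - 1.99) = -1.59*n^3 + 0.47*n^2 + 7.57*n - 0.33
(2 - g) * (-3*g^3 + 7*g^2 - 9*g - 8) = 3*g^4 - 13*g^3 + 23*g^2 - 10*g - 16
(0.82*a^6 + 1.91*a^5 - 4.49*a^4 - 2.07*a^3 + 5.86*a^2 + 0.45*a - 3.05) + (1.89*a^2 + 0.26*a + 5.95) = 0.82*a^6 + 1.91*a^5 - 4.49*a^4 - 2.07*a^3 + 7.75*a^2 + 0.71*a + 2.9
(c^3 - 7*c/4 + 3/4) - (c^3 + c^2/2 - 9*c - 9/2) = -c^2/2 + 29*c/4 + 21/4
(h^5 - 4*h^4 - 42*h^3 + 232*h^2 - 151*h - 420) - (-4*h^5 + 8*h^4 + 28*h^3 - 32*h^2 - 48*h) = 5*h^5 - 12*h^4 - 70*h^3 + 264*h^2 - 103*h - 420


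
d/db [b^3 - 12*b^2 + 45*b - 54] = 3*b^2 - 24*b + 45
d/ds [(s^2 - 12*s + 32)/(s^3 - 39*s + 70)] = (2*(s - 6)*(s^3 - 39*s + 70) - 3*(s^2 - 13)*(s^2 - 12*s + 32))/(s^3 - 39*s + 70)^2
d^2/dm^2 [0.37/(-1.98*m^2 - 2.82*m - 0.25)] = (2.901096*m^2 + 4.131864*m - 0.37*(3.96*m + 2.82)*(7.92*m + 5.64) + 0.3663)/(1.98*m^2 + 2.82*m + 0.25)^3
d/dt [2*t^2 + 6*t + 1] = 4*t + 6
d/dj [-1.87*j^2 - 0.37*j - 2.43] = -3.74*j - 0.37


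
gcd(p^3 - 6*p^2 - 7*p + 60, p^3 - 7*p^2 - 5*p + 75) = p^2 - 2*p - 15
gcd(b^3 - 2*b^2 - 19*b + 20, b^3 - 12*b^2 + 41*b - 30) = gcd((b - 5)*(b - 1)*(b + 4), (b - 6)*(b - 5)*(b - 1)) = b^2 - 6*b + 5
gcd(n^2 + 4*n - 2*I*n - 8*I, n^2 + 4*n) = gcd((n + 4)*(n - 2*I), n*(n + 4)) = n + 4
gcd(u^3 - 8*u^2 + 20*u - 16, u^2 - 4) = u - 2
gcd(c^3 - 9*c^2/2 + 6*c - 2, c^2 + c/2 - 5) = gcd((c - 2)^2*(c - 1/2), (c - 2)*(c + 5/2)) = c - 2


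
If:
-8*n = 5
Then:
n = -5/8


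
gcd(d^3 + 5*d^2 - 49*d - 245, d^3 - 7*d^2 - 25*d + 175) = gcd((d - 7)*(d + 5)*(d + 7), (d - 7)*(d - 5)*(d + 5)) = d^2 - 2*d - 35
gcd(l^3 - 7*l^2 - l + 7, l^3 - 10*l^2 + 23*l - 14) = l^2 - 8*l + 7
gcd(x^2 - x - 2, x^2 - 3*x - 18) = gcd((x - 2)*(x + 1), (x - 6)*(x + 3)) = 1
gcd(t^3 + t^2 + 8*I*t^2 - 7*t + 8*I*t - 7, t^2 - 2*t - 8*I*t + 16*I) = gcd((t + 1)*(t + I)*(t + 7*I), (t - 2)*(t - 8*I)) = 1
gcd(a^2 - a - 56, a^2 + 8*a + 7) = a + 7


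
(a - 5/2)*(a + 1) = a^2 - 3*a/2 - 5/2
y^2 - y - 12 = (y - 4)*(y + 3)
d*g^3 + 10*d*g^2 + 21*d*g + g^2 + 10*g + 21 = (g + 3)*(g + 7)*(d*g + 1)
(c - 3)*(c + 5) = c^2 + 2*c - 15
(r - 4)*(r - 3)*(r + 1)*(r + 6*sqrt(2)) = r^4 - 6*r^3 + 6*sqrt(2)*r^3 - 36*sqrt(2)*r^2 + 5*r^2 + 12*r + 30*sqrt(2)*r + 72*sqrt(2)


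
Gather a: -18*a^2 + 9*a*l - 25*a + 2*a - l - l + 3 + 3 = -18*a^2 + a*(9*l - 23) - 2*l + 6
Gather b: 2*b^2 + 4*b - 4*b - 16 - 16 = 2*b^2 - 32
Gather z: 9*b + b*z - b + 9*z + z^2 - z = 8*b + z^2 + z*(b + 8)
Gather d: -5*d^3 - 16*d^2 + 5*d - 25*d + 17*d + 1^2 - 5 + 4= -5*d^3 - 16*d^2 - 3*d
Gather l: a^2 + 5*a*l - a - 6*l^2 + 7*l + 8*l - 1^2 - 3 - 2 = a^2 - a - 6*l^2 + l*(5*a + 15) - 6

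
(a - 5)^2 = a^2 - 10*a + 25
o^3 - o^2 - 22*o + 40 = (o - 4)*(o - 2)*(o + 5)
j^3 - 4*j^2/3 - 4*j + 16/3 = (j - 2)*(j - 4/3)*(j + 2)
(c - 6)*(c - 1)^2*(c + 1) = c^4 - 7*c^3 + 5*c^2 + 7*c - 6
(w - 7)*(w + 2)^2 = w^3 - 3*w^2 - 24*w - 28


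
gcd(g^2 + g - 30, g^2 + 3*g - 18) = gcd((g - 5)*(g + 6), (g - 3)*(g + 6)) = g + 6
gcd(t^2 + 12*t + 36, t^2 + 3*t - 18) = t + 6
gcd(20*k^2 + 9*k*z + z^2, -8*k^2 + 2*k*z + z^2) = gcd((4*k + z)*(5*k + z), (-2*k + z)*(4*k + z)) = 4*k + z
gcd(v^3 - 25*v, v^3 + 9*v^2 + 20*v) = v^2 + 5*v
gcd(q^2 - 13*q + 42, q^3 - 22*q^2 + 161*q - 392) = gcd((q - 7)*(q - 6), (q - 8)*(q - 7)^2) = q - 7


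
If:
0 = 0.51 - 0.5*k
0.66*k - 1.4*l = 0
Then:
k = 1.02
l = 0.48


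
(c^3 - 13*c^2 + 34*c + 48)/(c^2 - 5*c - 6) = c - 8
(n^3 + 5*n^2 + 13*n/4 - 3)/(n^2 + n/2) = (4*n^3 + 20*n^2 + 13*n - 12)/(2*n*(2*n + 1))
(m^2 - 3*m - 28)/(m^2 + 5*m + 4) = (m - 7)/(m + 1)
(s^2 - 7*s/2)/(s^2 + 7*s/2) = (2*s - 7)/(2*s + 7)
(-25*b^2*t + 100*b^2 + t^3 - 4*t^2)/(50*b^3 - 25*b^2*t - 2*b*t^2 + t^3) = (t - 4)/(-2*b + t)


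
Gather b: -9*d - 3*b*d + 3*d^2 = -3*b*d + 3*d^2 - 9*d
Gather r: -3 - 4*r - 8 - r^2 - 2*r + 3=-r^2 - 6*r - 8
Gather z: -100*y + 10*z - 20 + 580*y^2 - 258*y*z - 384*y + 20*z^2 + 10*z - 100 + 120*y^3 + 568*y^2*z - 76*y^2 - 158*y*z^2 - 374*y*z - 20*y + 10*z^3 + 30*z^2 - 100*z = 120*y^3 + 504*y^2 - 504*y + 10*z^3 + z^2*(50 - 158*y) + z*(568*y^2 - 632*y - 80) - 120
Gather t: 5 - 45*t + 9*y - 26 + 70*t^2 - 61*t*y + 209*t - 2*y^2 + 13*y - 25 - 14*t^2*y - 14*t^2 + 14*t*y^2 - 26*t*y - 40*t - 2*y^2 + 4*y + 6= t^2*(56 - 14*y) + t*(14*y^2 - 87*y + 124) - 4*y^2 + 26*y - 40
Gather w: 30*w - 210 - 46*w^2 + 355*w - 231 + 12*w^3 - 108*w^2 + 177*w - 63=12*w^3 - 154*w^2 + 562*w - 504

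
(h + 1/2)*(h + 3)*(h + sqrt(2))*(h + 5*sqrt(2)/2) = h^4 + 7*h^3/2 + 7*sqrt(2)*h^3/2 + 13*h^2/2 + 49*sqrt(2)*h^2/4 + 21*sqrt(2)*h/4 + 35*h/2 + 15/2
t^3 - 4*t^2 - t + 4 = (t - 4)*(t - 1)*(t + 1)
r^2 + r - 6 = (r - 2)*(r + 3)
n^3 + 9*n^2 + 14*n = n*(n + 2)*(n + 7)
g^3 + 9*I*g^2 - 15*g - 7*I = (g + I)^2*(g + 7*I)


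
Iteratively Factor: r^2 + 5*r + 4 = (r + 1)*(r + 4)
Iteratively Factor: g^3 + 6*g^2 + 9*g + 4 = (g + 1)*(g^2 + 5*g + 4) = (g + 1)*(g + 4)*(g + 1)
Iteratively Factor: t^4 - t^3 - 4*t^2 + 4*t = (t - 1)*(t^3 - 4*t) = (t - 2)*(t - 1)*(t^2 + 2*t) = t*(t - 2)*(t - 1)*(t + 2)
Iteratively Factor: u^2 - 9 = (u + 3)*(u - 3)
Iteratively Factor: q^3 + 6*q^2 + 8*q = (q + 4)*(q^2 + 2*q) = (q + 2)*(q + 4)*(q)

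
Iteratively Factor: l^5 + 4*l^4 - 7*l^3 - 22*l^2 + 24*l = (l + 4)*(l^4 - 7*l^2 + 6*l) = (l - 1)*(l + 4)*(l^3 + l^2 - 6*l) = (l - 1)*(l + 3)*(l + 4)*(l^2 - 2*l) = l*(l - 1)*(l + 3)*(l + 4)*(l - 2)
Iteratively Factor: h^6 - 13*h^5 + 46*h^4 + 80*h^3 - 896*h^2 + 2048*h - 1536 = (h + 4)*(h^5 - 17*h^4 + 114*h^3 - 376*h^2 + 608*h - 384) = (h - 4)*(h + 4)*(h^4 - 13*h^3 + 62*h^2 - 128*h + 96) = (h - 4)*(h - 2)*(h + 4)*(h^3 - 11*h^2 + 40*h - 48) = (h - 4)^2*(h - 2)*(h + 4)*(h^2 - 7*h + 12) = (h - 4)^3*(h - 2)*(h + 4)*(h - 3)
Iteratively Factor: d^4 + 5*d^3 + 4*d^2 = (d + 1)*(d^3 + 4*d^2) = (d + 1)*(d + 4)*(d^2) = d*(d + 1)*(d + 4)*(d)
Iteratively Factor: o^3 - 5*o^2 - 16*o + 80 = (o - 4)*(o^2 - o - 20) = (o - 4)*(o + 4)*(o - 5)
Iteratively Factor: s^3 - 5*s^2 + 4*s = (s - 1)*(s^2 - 4*s) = (s - 4)*(s - 1)*(s)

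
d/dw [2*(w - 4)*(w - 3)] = 4*w - 14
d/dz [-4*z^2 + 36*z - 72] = 36 - 8*z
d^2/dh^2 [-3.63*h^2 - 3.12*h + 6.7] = -7.26000000000000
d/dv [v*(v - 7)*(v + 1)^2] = 4*v^3 - 15*v^2 - 26*v - 7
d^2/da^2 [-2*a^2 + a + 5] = -4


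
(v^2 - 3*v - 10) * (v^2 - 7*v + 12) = v^4 - 10*v^3 + 23*v^2 + 34*v - 120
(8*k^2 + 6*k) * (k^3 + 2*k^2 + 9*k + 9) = 8*k^5 + 22*k^4 + 84*k^3 + 126*k^2 + 54*k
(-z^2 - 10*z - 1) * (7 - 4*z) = 4*z^3 + 33*z^2 - 66*z - 7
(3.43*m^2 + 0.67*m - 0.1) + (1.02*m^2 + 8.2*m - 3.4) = 4.45*m^2 + 8.87*m - 3.5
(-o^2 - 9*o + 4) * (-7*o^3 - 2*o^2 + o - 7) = 7*o^5 + 65*o^4 - 11*o^3 - 10*o^2 + 67*o - 28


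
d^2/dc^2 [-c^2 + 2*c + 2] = -2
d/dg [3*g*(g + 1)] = 6*g + 3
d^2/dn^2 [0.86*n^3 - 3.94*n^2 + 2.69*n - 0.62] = 5.16*n - 7.88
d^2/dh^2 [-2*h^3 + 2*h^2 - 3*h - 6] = 4 - 12*h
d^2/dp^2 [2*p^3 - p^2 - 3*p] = 12*p - 2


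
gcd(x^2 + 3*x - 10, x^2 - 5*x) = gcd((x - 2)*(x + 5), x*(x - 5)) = 1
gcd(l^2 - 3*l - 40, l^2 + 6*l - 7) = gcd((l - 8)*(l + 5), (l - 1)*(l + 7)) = 1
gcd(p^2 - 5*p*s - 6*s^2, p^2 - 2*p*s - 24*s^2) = p - 6*s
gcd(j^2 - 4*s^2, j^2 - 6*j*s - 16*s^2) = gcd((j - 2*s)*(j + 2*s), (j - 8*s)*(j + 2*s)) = j + 2*s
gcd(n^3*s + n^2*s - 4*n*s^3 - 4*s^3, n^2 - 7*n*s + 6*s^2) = 1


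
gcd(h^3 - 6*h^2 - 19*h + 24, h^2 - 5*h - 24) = h^2 - 5*h - 24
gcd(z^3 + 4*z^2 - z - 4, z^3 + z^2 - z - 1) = z^2 - 1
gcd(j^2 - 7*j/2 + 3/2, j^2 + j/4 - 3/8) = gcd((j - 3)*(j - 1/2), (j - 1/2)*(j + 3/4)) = j - 1/2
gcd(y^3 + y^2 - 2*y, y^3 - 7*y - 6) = y + 2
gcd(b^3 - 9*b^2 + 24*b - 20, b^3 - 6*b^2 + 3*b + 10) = b^2 - 7*b + 10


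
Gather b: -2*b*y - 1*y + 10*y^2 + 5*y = -2*b*y + 10*y^2 + 4*y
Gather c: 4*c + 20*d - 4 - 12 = 4*c + 20*d - 16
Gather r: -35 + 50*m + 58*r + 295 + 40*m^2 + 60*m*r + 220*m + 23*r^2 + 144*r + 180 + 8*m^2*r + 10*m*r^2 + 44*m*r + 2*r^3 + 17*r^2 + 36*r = 40*m^2 + 270*m + 2*r^3 + r^2*(10*m + 40) + r*(8*m^2 + 104*m + 238) + 440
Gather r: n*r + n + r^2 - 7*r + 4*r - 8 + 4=n + r^2 + r*(n - 3) - 4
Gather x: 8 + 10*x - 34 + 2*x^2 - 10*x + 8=2*x^2 - 18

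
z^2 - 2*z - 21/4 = (z - 7/2)*(z + 3/2)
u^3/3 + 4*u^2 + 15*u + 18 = (u/3 + 1)*(u + 3)*(u + 6)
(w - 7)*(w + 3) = w^2 - 4*w - 21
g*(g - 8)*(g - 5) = g^3 - 13*g^2 + 40*g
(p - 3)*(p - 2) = p^2 - 5*p + 6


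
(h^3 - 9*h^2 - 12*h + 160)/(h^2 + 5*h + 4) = (h^2 - 13*h + 40)/(h + 1)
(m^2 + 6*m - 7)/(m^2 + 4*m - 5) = (m + 7)/(m + 5)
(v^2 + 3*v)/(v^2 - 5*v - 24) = v/(v - 8)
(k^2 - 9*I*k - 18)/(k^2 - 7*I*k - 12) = (k - 6*I)/(k - 4*I)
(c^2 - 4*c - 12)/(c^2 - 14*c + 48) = (c + 2)/(c - 8)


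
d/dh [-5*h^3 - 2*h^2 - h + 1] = -15*h^2 - 4*h - 1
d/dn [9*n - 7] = 9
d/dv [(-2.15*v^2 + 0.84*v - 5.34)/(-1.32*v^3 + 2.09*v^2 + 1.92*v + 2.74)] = (-2.838*v^4 + 2.2176*v^3 - 27.03*v^2 + 10.5392*v + 12.5544)/(1.7424*v^6 - 5.5176*v^5 - 0.700700000000001*v^4 + 0.791999999999998*v^3 + 15.1396*v^2 + 10.5216*v + 7.5076)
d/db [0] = 0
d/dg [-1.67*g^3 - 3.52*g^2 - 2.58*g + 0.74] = -5.01*g^2 - 7.04*g - 2.58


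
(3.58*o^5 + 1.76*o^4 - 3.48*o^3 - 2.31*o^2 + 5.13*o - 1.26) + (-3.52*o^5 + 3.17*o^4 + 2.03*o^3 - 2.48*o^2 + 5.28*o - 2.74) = 0.0600000000000001*o^5 + 4.93*o^4 - 1.45*o^3 - 4.79*o^2 + 10.41*o - 4.0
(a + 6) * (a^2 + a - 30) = a^3 + 7*a^2 - 24*a - 180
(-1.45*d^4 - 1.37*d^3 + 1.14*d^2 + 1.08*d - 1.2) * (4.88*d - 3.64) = -7.076*d^5 - 1.4076*d^4 + 10.55*d^3 + 1.1208*d^2 - 9.7872*d + 4.368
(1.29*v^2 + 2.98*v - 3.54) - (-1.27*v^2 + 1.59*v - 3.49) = 2.56*v^2 + 1.39*v - 0.0499999999999998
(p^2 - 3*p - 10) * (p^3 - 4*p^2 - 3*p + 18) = p^5 - 7*p^4 - p^3 + 67*p^2 - 24*p - 180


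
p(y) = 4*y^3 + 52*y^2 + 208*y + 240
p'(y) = 12*y^2 + 104*y + 208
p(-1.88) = 6.17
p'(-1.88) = 54.89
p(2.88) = 1365.90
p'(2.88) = 607.05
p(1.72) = 771.95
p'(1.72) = 422.38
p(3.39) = 1698.54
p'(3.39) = 698.47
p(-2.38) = -14.42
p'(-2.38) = 28.45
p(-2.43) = -15.78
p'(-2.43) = 26.14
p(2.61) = 1208.23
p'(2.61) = 561.19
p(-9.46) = -460.48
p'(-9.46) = 298.06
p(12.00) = 17136.00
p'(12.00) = 3184.00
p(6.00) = 4224.00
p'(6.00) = 1264.00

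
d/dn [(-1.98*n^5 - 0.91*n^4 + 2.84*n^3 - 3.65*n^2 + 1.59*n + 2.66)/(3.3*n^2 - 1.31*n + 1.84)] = (-19.602*n^6 + 4.3692*n^5 - 5.2677*n^4 - 14.1384*n^3 + 15.2113*n^2 - 30.988*n + 6.4102)/(10.89*n^4 - 8.646*n^3 + 13.8601*n^2 - 4.8208*n + 3.3856)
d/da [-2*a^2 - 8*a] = -4*a - 8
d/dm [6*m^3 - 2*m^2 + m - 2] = 18*m^2 - 4*m + 1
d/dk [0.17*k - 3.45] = 0.170000000000000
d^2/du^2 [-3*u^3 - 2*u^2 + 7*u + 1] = -18*u - 4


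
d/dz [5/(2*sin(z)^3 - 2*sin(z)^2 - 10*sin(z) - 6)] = 5*(5 - 3*sin(z))*cos(z)/(2*(sin(z) - 3)^2*(sin(z) + 1)^3)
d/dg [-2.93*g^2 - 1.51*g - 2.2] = -5.86*g - 1.51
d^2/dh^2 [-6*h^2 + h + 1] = -12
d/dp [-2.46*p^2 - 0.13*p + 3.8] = -4.92*p - 0.13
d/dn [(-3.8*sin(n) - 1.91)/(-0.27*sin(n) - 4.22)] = 15.5203*cos(n)/(0.27*sin(n) + 4.22)^2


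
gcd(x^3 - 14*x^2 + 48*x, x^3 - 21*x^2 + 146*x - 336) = x^2 - 14*x + 48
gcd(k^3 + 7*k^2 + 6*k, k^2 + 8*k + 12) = k + 6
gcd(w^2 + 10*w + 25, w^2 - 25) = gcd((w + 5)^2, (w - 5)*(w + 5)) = w + 5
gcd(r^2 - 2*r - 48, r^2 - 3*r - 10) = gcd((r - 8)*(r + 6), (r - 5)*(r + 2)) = 1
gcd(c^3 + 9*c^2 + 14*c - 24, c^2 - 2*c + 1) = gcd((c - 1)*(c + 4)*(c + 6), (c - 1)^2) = c - 1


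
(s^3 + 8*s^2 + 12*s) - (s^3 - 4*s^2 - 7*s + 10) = 12*s^2 + 19*s - 10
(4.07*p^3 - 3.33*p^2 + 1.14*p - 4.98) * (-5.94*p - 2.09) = -24.1758*p^4 + 11.2739*p^3 + 0.188099999999999*p^2 + 27.1986*p + 10.4082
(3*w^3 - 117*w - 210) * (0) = 0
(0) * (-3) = 0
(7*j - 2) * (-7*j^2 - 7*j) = -49*j^3 - 35*j^2 + 14*j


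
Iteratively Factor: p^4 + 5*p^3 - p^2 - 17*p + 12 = (p + 3)*(p^3 + 2*p^2 - 7*p + 4) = (p + 3)*(p + 4)*(p^2 - 2*p + 1) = (p - 1)*(p + 3)*(p + 4)*(p - 1)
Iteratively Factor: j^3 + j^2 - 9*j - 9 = (j - 3)*(j^2 + 4*j + 3) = (j - 3)*(j + 3)*(j + 1)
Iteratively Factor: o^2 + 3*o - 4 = (o - 1)*(o + 4)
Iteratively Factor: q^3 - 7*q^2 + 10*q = (q)*(q^2 - 7*q + 10) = q*(q - 2)*(q - 5)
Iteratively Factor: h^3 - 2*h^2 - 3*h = (h + 1)*(h^2 - 3*h) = h*(h + 1)*(h - 3)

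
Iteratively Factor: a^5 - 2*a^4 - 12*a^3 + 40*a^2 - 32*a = (a + 4)*(a^4 - 6*a^3 + 12*a^2 - 8*a) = (a - 2)*(a + 4)*(a^3 - 4*a^2 + 4*a) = (a - 2)^2*(a + 4)*(a^2 - 2*a) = (a - 2)^3*(a + 4)*(a)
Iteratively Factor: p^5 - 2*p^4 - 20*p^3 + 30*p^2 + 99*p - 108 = (p - 1)*(p^4 - p^3 - 21*p^2 + 9*p + 108) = (p - 4)*(p - 1)*(p^3 + 3*p^2 - 9*p - 27) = (p - 4)*(p - 1)*(p + 3)*(p^2 - 9) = (p - 4)*(p - 3)*(p - 1)*(p + 3)*(p + 3)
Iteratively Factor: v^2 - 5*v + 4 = (v - 1)*(v - 4)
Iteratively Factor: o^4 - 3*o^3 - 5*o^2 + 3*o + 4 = (o - 4)*(o^3 + o^2 - o - 1) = (o - 4)*(o - 1)*(o^2 + 2*o + 1) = (o - 4)*(o - 1)*(o + 1)*(o + 1)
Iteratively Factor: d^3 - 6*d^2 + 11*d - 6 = (d - 3)*(d^2 - 3*d + 2) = (d - 3)*(d - 2)*(d - 1)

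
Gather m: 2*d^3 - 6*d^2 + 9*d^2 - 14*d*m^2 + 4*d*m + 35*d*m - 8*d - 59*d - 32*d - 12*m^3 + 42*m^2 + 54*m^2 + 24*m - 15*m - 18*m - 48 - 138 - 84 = 2*d^3 + 3*d^2 - 99*d - 12*m^3 + m^2*(96 - 14*d) + m*(39*d - 9) - 270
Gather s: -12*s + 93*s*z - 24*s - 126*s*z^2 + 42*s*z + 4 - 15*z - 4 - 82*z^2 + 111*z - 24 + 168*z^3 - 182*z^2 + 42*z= s*(-126*z^2 + 135*z - 36) + 168*z^3 - 264*z^2 + 138*z - 24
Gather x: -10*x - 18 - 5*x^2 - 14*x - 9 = -5*x^2 - 24*x - 27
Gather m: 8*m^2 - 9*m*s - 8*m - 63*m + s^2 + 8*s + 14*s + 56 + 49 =8*m^2 + m*(-9*s - 71) + s^2 + 22*s + 105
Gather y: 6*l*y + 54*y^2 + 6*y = 54*y^2 + y*(6*l + 6)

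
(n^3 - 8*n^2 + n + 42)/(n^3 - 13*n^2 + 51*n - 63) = (n + 2)/(n - 3)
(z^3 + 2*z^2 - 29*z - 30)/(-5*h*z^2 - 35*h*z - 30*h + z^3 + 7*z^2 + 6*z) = (z - 5)/(-5*h + z)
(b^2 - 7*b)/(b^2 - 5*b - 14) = b/(b + 2)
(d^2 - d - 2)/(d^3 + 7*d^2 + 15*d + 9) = (d - 2)/(d^2 + 6*d + 9)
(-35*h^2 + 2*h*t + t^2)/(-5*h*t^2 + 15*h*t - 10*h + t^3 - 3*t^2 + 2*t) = (7*h + t)/(t^2 - 3*t + 2)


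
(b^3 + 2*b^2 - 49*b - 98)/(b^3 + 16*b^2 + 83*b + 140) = (b^2 - 5*b - 14)/(b^2 + 9*b + 20)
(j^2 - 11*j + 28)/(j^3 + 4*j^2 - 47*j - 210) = (j - 4)/(j^2 + 11*j + 30)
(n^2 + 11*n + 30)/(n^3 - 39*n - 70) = (n + 6)/(n^2 - 5*n - 14)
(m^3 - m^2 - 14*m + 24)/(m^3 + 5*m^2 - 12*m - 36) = (m^2 + 2*m - 8)/(m^2 + 8*m + 12)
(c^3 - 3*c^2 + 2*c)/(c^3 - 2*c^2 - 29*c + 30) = c*(c - 2)/(c^2 - c - 30)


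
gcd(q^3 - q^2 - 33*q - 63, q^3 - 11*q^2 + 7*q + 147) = q^2 - 4*q - 21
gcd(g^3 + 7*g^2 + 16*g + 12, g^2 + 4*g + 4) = g^2 + 4*g + 4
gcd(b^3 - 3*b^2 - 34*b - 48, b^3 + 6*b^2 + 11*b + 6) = b^2 + 5*b + 6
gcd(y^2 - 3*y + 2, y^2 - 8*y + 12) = y - 2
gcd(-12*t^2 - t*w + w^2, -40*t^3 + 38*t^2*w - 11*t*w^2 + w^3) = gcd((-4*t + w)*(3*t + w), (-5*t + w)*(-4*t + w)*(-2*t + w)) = 4*t - w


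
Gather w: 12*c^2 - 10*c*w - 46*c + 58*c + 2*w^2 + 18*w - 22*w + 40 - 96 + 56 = 12*c^2 + 12*c + 2*w^2 + w*(-10*c - 4)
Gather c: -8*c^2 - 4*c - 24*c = -8*c^2 - 28*c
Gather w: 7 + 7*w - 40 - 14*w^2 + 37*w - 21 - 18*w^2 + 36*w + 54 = -32*w^2 + 80*w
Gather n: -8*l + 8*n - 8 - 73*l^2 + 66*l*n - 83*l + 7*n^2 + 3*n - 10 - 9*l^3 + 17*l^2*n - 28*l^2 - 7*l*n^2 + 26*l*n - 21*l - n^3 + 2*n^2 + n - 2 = -9*l^3 - 101*l^2 - 112*l - n^3 + n^2*(9 - 7*l) + n*(17*l^2 + 92*l + 12) - 20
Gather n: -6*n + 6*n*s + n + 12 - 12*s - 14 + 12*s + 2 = n*(6*s - 5)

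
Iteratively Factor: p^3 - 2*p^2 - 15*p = (p - 5)*(p^2 + 3*p) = p*(p - 5)*(p + 3)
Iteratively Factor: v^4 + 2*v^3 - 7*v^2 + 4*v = (v)*(v^3 + 2*v^2 - 7*v + 4) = v*(v - 1)*(v^2 + 3*v - 4) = v*(v - 1)*(v + 4)*(v - 1)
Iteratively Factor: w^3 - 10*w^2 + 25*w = (w - 5)*(w^2 - 5*w) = w*(w - 5)*(w - 5)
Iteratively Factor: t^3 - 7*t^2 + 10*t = (t - 5)*(t^2 - 2*t) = t*(t - 5)*(t - 2)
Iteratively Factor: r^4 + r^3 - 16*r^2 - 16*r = (r + 4)*(r^3 - 3*r^2 - 4*r) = (r - 4)*(r + 4)*(r^2 + r) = (r - 4)*(r + 1)*(r + 4)*(r)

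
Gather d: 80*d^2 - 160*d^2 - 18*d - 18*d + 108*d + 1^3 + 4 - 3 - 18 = -80*d^2 + 72*d - 16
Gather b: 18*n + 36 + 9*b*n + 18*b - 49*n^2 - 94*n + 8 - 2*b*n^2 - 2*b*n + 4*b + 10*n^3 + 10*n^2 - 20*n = b*(-2*n^2 + 7*n + 22) + 10*n^3 - 39*n^2 - 96*n + 44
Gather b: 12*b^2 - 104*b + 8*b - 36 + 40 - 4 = 12*b^2 - 96*b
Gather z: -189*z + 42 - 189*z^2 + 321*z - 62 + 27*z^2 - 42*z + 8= -162*z^2 + 90*z - 12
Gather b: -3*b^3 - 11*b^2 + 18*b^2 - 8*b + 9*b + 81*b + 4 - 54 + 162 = -3*b^3 + 7*b^2 + 82*b + 112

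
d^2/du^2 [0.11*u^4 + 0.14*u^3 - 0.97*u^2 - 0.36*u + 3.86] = 1.32*u^2 + 0.84*u - 1.94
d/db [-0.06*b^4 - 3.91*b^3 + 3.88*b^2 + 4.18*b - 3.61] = -0.24*b^3 - 11.73*b^2 + 7.76*b + 4.18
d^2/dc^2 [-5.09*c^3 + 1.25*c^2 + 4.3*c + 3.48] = 2.5 - 30.54*c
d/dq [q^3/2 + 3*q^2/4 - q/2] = 3*q^2/2 + 3*q/2 - 1/2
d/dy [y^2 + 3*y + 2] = 2*y + 3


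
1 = 1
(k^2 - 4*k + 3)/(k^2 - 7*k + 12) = (k - 1)/(k - 4)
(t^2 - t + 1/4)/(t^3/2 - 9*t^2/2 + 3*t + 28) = (4*t^2 - 4*t + 1)/(2*(t^3 - 9*t^2 + 6*t + 56))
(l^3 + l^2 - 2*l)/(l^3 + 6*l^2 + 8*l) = (l - 1)/(l + 4)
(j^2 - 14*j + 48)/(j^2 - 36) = (j - 8)/(j + 6)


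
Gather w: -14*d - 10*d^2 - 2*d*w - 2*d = -10*d^2 - 2*d*w - 16*d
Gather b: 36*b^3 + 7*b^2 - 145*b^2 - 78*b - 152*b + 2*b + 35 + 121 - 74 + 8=36*b^3 - 138*b^2 - 228*b + 90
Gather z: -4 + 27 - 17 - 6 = 0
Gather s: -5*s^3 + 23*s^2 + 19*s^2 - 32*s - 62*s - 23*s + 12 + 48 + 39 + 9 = -5*s^3 + 42*s^2 - 117*s + 108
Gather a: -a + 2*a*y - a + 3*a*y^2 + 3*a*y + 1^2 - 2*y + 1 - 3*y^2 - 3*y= a*(3*y^2 + 5*y - 2) - 3*y^2 - 5*y + 2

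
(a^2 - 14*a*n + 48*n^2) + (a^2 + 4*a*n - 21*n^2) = 2*a^2 - 10*a*n + 27*n^2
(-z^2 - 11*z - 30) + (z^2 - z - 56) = -12*z - 86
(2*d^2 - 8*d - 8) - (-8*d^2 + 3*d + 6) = 10*d^2 - 11*d - 14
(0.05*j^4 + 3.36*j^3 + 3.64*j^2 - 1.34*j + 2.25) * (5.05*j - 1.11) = 0.2525*j^5 + 16.9125*j^4 + 14.6524*j^3 - 10.8074*j^2 + 12.8499*j - 2.4975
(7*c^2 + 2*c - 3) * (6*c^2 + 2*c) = 42*c^4 + 26*c^3 - 14*c^2 - 6*c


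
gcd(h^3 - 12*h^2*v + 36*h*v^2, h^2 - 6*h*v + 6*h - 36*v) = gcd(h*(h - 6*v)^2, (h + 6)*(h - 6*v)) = -h + 6*v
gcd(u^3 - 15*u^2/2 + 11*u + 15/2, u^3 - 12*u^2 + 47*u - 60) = u^2 - 8*u + 15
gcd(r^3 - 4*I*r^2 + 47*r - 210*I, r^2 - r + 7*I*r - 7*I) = r + 7*I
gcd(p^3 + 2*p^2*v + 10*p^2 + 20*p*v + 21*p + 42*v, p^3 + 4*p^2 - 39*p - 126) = p^2 + 10*p + 21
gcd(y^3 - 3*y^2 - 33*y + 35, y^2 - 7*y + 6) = y - 1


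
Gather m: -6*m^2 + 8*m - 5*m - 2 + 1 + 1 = -6*m^2 + 3*m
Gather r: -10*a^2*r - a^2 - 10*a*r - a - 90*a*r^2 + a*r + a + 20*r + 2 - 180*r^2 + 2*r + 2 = -a^2 + r^2*(-90*a - 180) + r*(-10*a^2 - 9*a + 22) + 4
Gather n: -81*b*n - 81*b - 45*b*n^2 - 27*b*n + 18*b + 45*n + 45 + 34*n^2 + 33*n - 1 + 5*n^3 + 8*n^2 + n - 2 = -63*b + 5*n^3 + n^2*(42 - 45*b) + n*(79 - 108*b) + 42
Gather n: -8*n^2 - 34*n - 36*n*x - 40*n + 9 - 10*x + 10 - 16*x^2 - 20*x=-8*n^2 + n*(-36*x - 74) - 16*x^2 - 30*x + 19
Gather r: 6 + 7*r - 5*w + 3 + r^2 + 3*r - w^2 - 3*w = r^2 + 10*r - w^2 - 8*w + 9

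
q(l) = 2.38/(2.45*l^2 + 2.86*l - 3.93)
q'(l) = 2.38*(-4.9*l - 2.86)/(2.45*l^2 + 2.86*l - 3.93)^2 = (-11.662*l - 6.8068)/(2.45*l^2 + 2.86*l - 3.93)^2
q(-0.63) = -0.50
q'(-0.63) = 0.02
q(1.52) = 0.39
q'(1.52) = -0.66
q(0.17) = -0.71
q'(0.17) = -0.77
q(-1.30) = -0.68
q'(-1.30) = 0.68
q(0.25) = -0.78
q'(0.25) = -1.04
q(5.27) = 0.03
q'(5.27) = -0.01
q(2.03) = 0.20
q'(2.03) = -0.21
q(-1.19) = -0.62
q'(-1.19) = 0.47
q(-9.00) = 0.01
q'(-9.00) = 0.00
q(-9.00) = 0.01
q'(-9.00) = 0.00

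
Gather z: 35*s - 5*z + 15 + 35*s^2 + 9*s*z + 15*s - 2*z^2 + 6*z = 35*s^2 + 50*s - 2*z^2 + z*(9*s + 1) + 15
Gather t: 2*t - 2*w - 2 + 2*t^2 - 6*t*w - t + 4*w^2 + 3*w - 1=2*t^2 + t*(1 - 6*w) + 4*w^2 + w - 3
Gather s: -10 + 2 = -8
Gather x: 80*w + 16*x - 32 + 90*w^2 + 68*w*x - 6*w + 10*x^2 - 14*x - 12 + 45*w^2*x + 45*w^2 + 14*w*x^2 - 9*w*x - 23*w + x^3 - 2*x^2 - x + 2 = 135*w^2 + 51*w + x^3 + x^2*(14*w + 8) + x*(45*w^2 + 59*w + 1) - 42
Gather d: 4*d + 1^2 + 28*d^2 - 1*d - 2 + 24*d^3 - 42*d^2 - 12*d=24*d^3 - 14*d^2 - 9*d - 1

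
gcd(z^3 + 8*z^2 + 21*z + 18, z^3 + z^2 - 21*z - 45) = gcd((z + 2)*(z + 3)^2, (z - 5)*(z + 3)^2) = z^2 + 6*z + 9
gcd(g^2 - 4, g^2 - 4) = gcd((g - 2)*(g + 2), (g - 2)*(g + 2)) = g^2 - 4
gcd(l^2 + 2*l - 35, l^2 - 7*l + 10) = l - 5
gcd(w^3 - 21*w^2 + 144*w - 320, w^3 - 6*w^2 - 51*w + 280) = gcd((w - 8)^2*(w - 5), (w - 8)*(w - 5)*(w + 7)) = w^2 - 13*w + 40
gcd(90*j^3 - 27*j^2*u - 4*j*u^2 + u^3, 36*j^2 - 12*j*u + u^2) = -6*j + u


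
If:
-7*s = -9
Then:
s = 9/7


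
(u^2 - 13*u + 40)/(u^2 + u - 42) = (u^2 - 13*u + 40)/(u^2 + u - 42)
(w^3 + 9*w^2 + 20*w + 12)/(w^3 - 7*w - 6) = (w + 6)/(w - 3)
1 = 1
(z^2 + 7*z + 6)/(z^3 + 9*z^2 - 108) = (z + 1)/(z^2 + 3*z - 18)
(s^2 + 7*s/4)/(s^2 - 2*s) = (s + 7/4)/(s - 2)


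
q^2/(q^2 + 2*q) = q/(q + 2)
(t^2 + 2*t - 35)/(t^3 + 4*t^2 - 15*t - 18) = (t^2 + 2*t - 35)/(t^3 + 4*t^2 - 15*t - 18)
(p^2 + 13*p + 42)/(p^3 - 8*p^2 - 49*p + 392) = (p + 6)/(p^2 - 15*p + 56)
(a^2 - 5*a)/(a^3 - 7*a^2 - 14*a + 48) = a*(a - 5)/(a^3 - 7*a^2 - 14*a + 48)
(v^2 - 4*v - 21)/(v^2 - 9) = (v - 7)/(v - 3)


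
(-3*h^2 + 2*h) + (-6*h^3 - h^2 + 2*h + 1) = -6*h^3 - 4*h^2 + 4*h + 1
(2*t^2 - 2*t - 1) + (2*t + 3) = 2*t^2 + 2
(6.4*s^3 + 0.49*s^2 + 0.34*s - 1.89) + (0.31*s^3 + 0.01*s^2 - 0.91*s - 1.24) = 6.71*s^3 + 0.5*s^2 - 0.57*s - 3.13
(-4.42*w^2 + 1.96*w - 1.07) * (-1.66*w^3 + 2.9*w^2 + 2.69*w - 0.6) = 7.3372*w^5 - 16.0716*w^4 - 4.4296*w^3 + 4.8214*w^2 - 4.0543*w + 0.642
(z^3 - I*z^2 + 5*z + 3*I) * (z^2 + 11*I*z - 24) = z^5 + 10*I*z^4 - 8*z^3 + 82*I*z^2 - 153*z - 72*I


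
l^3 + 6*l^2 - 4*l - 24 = (l - 2)*(l + 2)*(l + 6)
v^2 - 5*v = v*(v - 5)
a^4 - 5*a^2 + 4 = (a - 2)*(a - 1)*(a + 1)*(a + 2)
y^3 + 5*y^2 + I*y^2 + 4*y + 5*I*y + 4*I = (y + 1)*(y + 4)*(y + I)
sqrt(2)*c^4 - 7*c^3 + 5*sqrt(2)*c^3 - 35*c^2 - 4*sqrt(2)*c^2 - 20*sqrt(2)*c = c*(c + 5)*(c - 4*sqrt(2))*(sqrt(2)*c + 1)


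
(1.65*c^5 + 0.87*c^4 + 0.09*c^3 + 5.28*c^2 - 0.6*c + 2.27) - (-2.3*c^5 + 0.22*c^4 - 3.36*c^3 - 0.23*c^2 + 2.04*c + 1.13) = 3.95*c^5 + 0.65*c^4 + 3.45*c^3 + 5.51*c^2 - 2.64*c + 1.14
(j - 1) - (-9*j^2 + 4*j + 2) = 9*j^2 - 3*j - 3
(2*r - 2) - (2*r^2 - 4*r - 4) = -2*r^2 + 6*r + 2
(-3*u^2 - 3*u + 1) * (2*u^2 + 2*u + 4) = -6*u^4 - 12*u^3 - 16*u^2 - 10*u + 4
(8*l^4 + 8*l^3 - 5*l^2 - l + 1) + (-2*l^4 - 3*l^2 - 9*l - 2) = 6*l^4 + 8*l^3 - 8*l^2 - 10*l - 1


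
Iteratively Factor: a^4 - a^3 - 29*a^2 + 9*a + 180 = (a + 4)*(a^3 - 5*a^2 - 9*a + 45) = (a + 3)*(a + 4)*(a^2 - 8*a + 15) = (a - 3)*(a + 3)*(a + 4)*(a - 5)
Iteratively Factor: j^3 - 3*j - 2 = (j - 2)*(j^2 + 2*j + 1) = (j - 2)*(j + 1)*(j + 1)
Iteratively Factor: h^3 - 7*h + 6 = (h - 1)*(h^2 + h - 6) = (h - 2)*(h - 1)*(h + 3)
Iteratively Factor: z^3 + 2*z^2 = (z + 2)*(z^2) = z*(z + 2)*(z)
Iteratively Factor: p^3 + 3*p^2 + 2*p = (p)*(p^2 + 3*p + 2) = p*(p + 2)*(p + 1)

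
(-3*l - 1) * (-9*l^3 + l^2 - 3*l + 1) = 27*l^4 + 6*l^3 + 8*l^2 - 1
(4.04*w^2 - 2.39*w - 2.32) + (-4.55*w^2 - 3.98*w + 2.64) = -0.51*w^2 - 6.37*w + 0.32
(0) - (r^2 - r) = -r^2 + r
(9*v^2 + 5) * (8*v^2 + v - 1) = 72*v^4 + 9*v^3 + 31*v^2 + 5*v - 5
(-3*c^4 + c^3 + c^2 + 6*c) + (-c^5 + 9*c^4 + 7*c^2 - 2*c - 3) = -c^5 + 6*c^4 + c^3 + 8*c^2 + 4*c - 3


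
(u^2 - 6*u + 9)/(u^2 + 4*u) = (u^2 - 6*u + 9)/(u*(u + 4))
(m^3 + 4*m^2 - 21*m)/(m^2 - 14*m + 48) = m*(m^2 + 4*m - 21)/(m^2 - 14*m + 48)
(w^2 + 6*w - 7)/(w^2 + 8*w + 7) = (w - 1)/(w + 1)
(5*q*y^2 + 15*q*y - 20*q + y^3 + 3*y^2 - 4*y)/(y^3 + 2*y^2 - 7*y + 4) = (5*q + y)/(y - 1)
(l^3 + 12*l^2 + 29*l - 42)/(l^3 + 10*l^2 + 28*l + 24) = (l^2 + 6*l - 7)/(l^2 + 4*l + 4)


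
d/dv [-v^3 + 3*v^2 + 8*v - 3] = -3*v^2 + 6*v + 8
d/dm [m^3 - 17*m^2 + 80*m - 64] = 3*m^2 - 34*m + 80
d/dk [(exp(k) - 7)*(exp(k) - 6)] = (2*exp(k) - 13)*exp(k)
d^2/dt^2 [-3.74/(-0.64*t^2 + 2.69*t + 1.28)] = (3.063808*t^2 - 12.877568*t - 3.74*(1.28*t - 2.69)*(2.56*t - 5.38) - 6.127616)/(-0.64*t^2 + 2.69*t + 1.28)^3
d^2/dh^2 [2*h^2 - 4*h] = 4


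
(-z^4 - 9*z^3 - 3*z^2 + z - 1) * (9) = -9*z^4 - 81*z^3 - 27*z^2 + 9*z - 9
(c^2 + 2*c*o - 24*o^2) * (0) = 0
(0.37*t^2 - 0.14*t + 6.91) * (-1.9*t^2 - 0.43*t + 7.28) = -0.703*t^4 + 0.1069*t^3 - 10.3752*t^2 - 3.9905*t + 50.3048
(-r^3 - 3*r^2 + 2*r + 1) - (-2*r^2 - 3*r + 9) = -r^3 - r^2 + 5*r - 8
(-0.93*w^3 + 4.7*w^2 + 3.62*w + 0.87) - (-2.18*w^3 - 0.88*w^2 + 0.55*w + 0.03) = 1.25*w^3 + 5.58*w^2 + 3.07*w + 0.84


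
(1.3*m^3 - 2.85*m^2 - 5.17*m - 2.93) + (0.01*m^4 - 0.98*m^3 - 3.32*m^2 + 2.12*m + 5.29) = 0.01*m^4 + 0.32*m^3 - 6.17*m^2 - 3.05*m + 2.36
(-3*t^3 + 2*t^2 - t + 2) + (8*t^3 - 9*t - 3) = 5*t^3 + 2*t^2 - 10*t - 1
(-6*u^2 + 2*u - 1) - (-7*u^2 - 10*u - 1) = u^2 + 12*u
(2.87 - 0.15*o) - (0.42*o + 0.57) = 2.3 - 0.57*o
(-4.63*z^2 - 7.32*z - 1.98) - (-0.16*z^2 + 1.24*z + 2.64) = -4.47*z^2 - 8.56*z - 4.62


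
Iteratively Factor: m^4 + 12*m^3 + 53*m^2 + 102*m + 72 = (m + 3)*(m^3 + 9*m^2 + 26*m + 24) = (m + 3)*(m + 4)*(m^2 + 5*m + 6) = (m + 2)*(m + 3)*(m + 4)*(m + 3)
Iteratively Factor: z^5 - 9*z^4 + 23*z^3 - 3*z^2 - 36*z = (z + 1)*(z^4 - 10*z^3 + 33*z^2 - 36*z) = z*(z + 1)*(z^3 - 10*z^2 + 33*z - 36) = z*(z - 3)*(z + 1)*(z^2 - 7*z + 12) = z*(z - 4)*(z - 3)*(z + 1)*(z - 3)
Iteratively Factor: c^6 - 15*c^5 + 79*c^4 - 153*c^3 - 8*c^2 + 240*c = (c - 3)*(c^5 - 12*c^4 + 43*c^3 - 24*c^2 - 80*c) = (c - 4)*(c - 3)*(c^4 - 8*c^3 + 11*c^2 + 20*c) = (c - 4)^2*(c - 3)*(c^3 - 4*c^2 - 5*c) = (c - 4)^2*(c - 3)*(c + 1)*(c^2 - 5*c) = (c - 5)*(c - 4)^2*(c - 3)*(c + 1)*(c)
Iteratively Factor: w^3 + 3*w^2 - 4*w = (w + 4)*(w^2 - w) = w*(w + 4)*(w - 1)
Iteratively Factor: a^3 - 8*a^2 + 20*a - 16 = (a - 2)*(a^2 - 6*a + 8) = (a - 4)*(a - 2)*(a - 2)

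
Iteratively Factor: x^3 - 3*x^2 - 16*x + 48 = (x - 4)*(x^2 + x - 12) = (x - 4)*(x + 4)*(x - 3)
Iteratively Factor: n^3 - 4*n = (n - 2)*(n^2 + 2*n) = n*(n - 2)*(n + 2)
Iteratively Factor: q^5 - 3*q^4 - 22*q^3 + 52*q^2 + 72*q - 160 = (q + 2)*(q^4 - 5*q^3 - 12*q^2 + 76*q - 80) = (q - 5)*(q + 2)*(q^3 - 12*q + 16) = (q - 5)*(q - 2)*(q + 2)*(q^2 + 2*q - 8) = (q - 5)*(q - 2)*(q + 2)*(q + 4)*(q - 2)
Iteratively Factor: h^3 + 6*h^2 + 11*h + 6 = (h + 2)*(h^2 + 4*h + 3) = (h + 1)*(h + 2)*(h + 3)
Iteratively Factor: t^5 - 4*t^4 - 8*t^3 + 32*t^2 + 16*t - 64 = (t + 2)*(t^4 - 6*t^3 + 4*t^2 + 24*t - 32) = (t - 2)*(t + 2)*(t^3 - 4*t^2 - 4*t + 16) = (t - 4)*(t - 2)*(t + 2)*(t^2 - 4) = (t - 4)*(t - 2)^2*(t + 2)*(t + 2)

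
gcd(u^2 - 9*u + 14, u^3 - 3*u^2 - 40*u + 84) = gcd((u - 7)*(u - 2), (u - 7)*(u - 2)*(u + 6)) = u^2 - 9*u + 14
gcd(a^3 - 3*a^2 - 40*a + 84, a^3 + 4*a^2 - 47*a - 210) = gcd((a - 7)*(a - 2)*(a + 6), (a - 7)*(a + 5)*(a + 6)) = a^2 - a - 42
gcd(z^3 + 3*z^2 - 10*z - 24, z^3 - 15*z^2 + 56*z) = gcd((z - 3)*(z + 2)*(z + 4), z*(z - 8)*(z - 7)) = 1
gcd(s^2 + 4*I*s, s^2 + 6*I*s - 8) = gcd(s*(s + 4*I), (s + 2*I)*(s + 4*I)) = s + 4*I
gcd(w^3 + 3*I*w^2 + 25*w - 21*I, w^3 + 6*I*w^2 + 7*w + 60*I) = w - 3*I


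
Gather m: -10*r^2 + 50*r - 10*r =-10*r^2 + 40*r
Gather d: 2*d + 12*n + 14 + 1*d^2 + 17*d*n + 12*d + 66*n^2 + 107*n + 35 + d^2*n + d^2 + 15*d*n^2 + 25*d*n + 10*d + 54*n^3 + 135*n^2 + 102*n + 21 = d^2*(n + 2) + d*(15*n^2 + 42*n + 24) + 54*n^3 + 201*n^2 + 221*n + 70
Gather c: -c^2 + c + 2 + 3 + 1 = -c^2 + c + 6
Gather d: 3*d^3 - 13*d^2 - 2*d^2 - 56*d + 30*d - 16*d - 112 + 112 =3*d^3 - 15*d^2 - 42*d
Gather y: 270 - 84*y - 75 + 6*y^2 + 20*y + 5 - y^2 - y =5*y^2 - 65*y + 200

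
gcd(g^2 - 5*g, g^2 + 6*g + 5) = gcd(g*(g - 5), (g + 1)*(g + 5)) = 1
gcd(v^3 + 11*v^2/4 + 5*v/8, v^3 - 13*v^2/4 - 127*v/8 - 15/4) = v^2 + 11*v/4 + 5/8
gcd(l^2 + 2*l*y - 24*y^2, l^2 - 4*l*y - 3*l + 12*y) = -l + 4*y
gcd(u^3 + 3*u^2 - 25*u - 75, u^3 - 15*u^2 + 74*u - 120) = u - 5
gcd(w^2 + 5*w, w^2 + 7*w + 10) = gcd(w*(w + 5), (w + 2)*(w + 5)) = w + 5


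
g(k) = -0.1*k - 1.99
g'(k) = -0.100000000000000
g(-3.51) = -1.64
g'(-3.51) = -0.10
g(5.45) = -2.54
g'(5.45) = -0.10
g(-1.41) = -1.85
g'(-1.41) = -0.10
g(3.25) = -2.32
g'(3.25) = -0.10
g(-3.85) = -1.60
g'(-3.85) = -0.10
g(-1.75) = -1.82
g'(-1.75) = -0.10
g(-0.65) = -1.92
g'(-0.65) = -0.10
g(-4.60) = -1.53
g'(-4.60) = -0.10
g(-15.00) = -0.49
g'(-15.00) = -0.10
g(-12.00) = -0.79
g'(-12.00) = -0.10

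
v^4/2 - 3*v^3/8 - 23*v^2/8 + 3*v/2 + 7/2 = (v/2 + 1)*(v - 2)*(v - 7/4)*(v + 1)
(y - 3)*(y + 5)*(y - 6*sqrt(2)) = y^3 - 6*sqrt(2)*y^2 + 2*y^2 - 12*sqrt(2)*y - 15*y + 90*sqrt(2)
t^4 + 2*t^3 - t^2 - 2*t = t*(t - 1)*(t + 1)*(t + 2)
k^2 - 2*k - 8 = (k - 4)*(k + 2)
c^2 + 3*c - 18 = (c - 3)*(c + 6)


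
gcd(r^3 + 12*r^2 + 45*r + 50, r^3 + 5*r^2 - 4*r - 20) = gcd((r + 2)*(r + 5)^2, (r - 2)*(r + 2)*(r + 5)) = r^2 + 7*r + 10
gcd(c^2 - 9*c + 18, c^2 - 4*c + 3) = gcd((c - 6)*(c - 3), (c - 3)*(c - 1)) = c - 3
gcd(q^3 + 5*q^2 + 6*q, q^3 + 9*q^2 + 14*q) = q^2 + 2*q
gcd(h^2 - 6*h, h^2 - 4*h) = h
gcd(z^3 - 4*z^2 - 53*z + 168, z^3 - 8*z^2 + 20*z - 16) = 1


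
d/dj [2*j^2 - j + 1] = 4*j - 1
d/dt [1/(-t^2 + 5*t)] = (2*t - 5)/(t^2*(t - 5)^2)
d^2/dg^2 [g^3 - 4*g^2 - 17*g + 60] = 6*g - 8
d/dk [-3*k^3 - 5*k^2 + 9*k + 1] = -9*k^2 - 10*k + 9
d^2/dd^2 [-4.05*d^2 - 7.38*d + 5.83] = -8.10000000000000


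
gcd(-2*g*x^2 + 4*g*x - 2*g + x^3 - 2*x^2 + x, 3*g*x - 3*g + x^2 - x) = x - 1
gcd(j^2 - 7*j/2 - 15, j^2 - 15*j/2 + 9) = j - 6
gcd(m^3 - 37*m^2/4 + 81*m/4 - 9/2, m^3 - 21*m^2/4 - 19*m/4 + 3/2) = m^2 - 25*m/4 + 3/2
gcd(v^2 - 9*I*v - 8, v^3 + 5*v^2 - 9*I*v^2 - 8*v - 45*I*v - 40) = v^2 - 9*I*v - 8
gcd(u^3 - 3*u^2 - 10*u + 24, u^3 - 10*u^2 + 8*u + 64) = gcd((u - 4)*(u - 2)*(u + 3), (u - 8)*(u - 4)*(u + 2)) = u - 4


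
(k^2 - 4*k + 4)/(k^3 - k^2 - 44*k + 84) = (k - 2)/(k^2 + k - 42)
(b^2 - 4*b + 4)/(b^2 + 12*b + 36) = (b^2 - 4*b + 4)/(b^2 + 12*b + 36)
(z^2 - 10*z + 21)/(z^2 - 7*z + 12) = (z - 7)/(z - 4)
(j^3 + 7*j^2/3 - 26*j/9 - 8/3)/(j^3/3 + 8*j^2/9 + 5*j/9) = (9*j^3 + 21*j^2 - 26*j - 24)/(j*(3*j^2 + 8*j + 5))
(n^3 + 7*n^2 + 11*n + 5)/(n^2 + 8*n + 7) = (n^2 + 6*n + 5)/(n + 7)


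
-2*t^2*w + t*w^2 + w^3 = w*(-t + w)*(2*t + w)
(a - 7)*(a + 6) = a^2 - a - 42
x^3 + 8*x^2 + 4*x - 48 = (x - 2)*(x + 4)*(x + 6)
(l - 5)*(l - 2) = l^2 - 7*l + 10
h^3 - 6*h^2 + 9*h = h*(h - 3)^2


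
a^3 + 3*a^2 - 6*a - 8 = (a - 2)*(a + 1)*(a + 4)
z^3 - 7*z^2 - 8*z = z*(z - 8)*(z + 1)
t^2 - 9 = (t - 3)*(t + 3)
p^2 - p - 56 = (p - 8)*(p + 7)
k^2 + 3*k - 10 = (k - 2)*(k + 5)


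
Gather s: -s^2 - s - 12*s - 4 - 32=-s^2 - 13*s - 36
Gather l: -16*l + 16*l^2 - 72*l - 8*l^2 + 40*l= 8*l^2 - 48*l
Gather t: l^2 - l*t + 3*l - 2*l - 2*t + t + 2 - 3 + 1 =l^2 + l + t*(-l - 1)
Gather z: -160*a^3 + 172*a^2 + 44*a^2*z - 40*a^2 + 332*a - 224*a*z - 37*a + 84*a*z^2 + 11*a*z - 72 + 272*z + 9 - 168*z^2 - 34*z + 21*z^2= -160*a^3 + 132*a^2 + 295*a + z^2*(84*a - 147) + z*(44*a^2 - 213*a + 238) - 63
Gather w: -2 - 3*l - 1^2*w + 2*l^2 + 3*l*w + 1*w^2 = 2*l^2 - 3*l + w^2 + w*(3*l - 1) - 2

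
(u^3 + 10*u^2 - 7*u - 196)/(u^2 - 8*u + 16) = (u^2 + 14*u + 49)/(u - 4)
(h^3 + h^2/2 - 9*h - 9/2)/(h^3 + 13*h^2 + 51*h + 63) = (2*h^2 - 5*h - 3)/(2*(h^2 + 10*h + 21))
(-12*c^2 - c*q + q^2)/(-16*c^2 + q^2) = (3*c + q)/(4*c + q)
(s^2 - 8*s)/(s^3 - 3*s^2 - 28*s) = (8 - s)/(-s^2 + 3*s + 28)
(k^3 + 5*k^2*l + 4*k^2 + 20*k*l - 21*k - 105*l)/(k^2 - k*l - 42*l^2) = (-k^3 - 5*k^2*l - 4*k^2 - 20*k*l + 21*k + 105*l)/(-k^2 + k*l + 42*l^2)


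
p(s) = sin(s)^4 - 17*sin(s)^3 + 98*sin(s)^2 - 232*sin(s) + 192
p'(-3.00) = 258.08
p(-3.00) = 226.74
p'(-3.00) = 258.08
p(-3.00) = 226.74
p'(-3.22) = 216.29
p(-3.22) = 174.42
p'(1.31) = -22.34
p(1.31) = 44.87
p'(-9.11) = 283.06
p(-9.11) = 273.74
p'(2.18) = 59.14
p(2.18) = 58.72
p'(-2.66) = 296.12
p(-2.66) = 322.22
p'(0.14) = -203.62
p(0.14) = 161.49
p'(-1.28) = -134.78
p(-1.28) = 519.99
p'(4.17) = 227.01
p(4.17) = 473.81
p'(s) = 4*sin(s)^3*cos(s) - 51*sin(s)^2*cos(s) + 196*sin(s)*cos(s) - 232*cos(s)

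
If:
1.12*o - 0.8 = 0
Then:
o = 0.71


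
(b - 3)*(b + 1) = b^2 - 2*b - 3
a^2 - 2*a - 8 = (a - 4)*(a + 2)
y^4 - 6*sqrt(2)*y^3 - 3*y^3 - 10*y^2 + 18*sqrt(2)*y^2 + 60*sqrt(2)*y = y*(y - 5)*(y + 2)*(y - 6*sqrt(2))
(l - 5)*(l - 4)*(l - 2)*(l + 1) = l^4 - 10*l^3 + 27*l^2 - 2*l - 40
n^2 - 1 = (n - 1)*(n + 1)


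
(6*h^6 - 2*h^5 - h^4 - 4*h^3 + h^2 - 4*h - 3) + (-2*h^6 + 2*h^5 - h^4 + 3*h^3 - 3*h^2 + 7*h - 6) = 4*h^6 - 2*h^4 - h^3 - 2*h^2 + 3*h - 9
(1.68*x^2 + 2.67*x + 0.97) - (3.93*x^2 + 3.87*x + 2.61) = -2.25*x^2 - 1.2*x - 1.64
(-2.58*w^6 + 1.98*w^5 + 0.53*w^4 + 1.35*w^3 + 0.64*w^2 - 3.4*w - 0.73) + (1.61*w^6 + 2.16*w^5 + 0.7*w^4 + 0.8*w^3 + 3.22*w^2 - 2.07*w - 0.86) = -0.97*w^6 + 4.14*w^5 + 1.23*w^4 + 2.15*w^3 + 3.86*w^2 - 5.47*w - 1.59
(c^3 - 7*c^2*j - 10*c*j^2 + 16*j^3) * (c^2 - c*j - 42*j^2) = c^5 - 8*c^4*j - 45*c^3*j^2 + 320*c^2*j^3 + 404*c*j^4 - 672*j^5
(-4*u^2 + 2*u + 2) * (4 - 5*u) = 20*u^3 - 26*u^2 - 2*u + 8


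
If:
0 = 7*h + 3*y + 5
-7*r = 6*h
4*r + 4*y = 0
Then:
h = -35/67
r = 30/67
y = -30/67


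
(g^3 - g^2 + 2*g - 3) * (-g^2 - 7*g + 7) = -g^5 - 6*g^4 + 12*g^3 - 18*g^2 + 35*g - 21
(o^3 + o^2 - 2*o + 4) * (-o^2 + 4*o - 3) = -o^5 + 3*o^4 + 3*o^3 - 15*o^2 + 22*o - 12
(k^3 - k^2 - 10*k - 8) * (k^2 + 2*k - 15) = k^5 + k^4 - 27*k^3 - 13*k^2 + 134*k + 120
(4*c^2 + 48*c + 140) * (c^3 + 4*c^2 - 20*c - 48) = 4*c^5 + 64*c^4 + 252*c^3 - 592*c^2 - 5104*c - 6720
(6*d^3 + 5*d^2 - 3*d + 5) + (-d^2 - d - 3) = 6*d^3 + 4*d^2 - 4*d + 2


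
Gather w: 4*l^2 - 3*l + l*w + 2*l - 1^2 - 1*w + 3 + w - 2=4*l^2 + l*w - l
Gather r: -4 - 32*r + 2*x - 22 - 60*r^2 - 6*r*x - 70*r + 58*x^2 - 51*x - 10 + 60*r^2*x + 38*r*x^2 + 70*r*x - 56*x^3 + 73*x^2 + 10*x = r^2*(60*x - 60) + r*(38*x^2 + 64*x - 102) - 56*x^3 + 131*x^2 - 39*x - 36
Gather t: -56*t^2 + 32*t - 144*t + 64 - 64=-56*t^2 - 112*t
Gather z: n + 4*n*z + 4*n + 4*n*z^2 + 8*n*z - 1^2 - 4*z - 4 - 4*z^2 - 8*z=5*n + z^2*(4*n - 4) + z*(12*n - 12) - 5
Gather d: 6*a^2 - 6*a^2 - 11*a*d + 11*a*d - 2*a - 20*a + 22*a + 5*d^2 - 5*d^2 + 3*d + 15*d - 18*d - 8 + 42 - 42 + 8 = 0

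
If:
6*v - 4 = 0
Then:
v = 2/3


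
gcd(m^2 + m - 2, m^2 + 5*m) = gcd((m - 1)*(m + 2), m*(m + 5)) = 1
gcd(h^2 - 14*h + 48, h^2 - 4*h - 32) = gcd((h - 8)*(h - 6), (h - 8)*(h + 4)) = h - 8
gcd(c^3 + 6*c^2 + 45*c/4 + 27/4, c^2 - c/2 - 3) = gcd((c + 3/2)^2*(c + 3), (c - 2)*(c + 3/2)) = c + 3/2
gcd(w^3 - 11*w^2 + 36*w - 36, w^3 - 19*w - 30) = 1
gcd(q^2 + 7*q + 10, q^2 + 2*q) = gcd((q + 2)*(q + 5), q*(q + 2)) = q + 2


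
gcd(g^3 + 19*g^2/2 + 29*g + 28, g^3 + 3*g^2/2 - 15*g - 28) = g^2 + 11*g/2 + 7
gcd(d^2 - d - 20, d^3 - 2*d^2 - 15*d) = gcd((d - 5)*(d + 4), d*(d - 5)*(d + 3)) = d - 5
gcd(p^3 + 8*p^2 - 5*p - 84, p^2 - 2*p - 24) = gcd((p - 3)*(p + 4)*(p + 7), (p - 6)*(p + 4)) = p + 4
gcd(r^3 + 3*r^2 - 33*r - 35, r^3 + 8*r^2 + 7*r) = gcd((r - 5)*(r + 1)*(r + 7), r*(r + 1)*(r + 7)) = r^2 + 8*r + 7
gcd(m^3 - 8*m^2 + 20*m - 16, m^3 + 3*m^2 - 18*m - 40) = m - 4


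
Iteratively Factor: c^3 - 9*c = (c + 3)*(c^2 - 3*c) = c*(c + 3)*(c - 3)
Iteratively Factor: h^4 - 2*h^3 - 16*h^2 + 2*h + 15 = (h - 1)*(h^3 - h^2 - 17*h - 15) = (h - 1)*(h + 1)*(h^2 - 2*h - 15) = (h - 5)*(h - 1)*(h + 1)*(h + 3)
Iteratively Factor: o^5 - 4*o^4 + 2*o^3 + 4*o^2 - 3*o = (o - 1)*(o^4 - 3*o^3 - o^2 + 3*o) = o*(o - 1)*(o^3 - 3*o^2 - o + 3) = o*(o - 3)*(o - 1)*(o^2 - 1) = o*(o - 3)*(o - 1)^2*(o + 1)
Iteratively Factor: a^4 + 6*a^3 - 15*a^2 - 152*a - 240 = (a + 4)*(a^3 + 2*a^2 - 23*a - 60) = (a + 4)^2*(a^2 - 2*a - 15) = (a - 5)*(a + 4)^2*(a + 3)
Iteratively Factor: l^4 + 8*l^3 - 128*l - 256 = (l + 4)*(l^3 + 4*l^2 - 16*l - 64) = (l + 4)^2*(l^2 - 16) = (l - 4)*(l + 4)^2*(l + 4)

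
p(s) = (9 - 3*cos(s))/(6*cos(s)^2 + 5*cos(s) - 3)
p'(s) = (9 - 3*cos(s))*(12*sin(s)*cos(s) + 5*sin(s))/(6*cos(s)^2 + 5*cos(s) - 3)^2 + 3*sin(s)/(6*cos(s)^2 + 5*cos(s) - 3) = 18*(sin(s)^2 + 6*cos(s) + 1)*sin(s)/(5*cos(s) + 3*cos(2*s))^2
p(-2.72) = -4.57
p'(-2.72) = 4.81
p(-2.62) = -4.11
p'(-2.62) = 4.44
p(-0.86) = 2.50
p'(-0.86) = -9.44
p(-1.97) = -2.52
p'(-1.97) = 0.49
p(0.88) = 2.70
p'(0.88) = 10.94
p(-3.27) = -5.82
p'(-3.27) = -2.69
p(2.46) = -3.47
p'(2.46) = -3.47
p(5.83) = 0.99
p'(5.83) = -1.29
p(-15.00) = -3.38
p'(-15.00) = 3.30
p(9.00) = -4.56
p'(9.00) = -4.81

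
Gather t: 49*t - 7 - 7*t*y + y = t*(49 - 7*y) + y - 7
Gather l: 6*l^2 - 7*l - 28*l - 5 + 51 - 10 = 6*l^2 - 35*l + 36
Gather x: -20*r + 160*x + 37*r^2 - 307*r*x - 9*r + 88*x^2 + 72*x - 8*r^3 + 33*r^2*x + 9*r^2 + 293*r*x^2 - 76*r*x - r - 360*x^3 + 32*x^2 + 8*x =-8*r^3 + 46*r^2 - 30*r - 360*x^3 + x^2*(293*r + 120) + x*(33*r^2 - 383*r + 240)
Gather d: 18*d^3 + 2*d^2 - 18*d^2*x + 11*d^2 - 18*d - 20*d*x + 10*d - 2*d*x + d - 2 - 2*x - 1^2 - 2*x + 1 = 18*d^3 + d^2*(13 - 18*x) + d*(-22*x - 7) - 4*x - 2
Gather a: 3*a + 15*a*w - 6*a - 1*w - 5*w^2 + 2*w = a*(15*w - 3) - 5*w^2 + w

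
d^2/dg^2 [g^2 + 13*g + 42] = 2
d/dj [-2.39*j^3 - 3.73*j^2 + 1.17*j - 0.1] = -7.17*j^2 - 7.46*j + 1.17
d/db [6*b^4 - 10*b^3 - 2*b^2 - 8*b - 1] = 24*b^3 - 30*b^2 - 4*b - 8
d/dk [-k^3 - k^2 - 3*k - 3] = -3*k^2 - 2*k - 3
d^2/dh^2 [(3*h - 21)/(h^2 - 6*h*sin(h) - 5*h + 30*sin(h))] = 6*((h - 7)*(6*h*cos(h) - 2*h + 6*sin(h) - 30*cos(h) + 5)^2 + 3*(h^2 - 6*h*sin(h) - 5*h + 30*sin(h))*(-h^2*sin(h) + 12*h*sin(h) + 4*h*cos(h) - h - 33*sin(h) - 24*cos(h) + 4))/((h - 5)^3*(h - 6*sin(h))^3)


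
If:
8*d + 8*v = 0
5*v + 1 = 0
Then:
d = 1/5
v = -1/5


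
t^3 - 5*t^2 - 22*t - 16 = (t - 8)*(t + 1)*(t + 2)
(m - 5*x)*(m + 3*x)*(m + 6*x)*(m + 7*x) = m^4 + 11*m^3*x + m^2*x^2 - 279*m*x^3 - 630*x^4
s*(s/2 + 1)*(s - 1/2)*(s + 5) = s^4/2 + 13*s^3/4 + 13*s^2/4 - 5*s/2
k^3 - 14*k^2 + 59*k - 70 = (k - 7)*(k - 5)*(k - 2)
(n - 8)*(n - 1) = n^2 - 9*n + 8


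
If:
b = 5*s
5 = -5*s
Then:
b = -5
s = -1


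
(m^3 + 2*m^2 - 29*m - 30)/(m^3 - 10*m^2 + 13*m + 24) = (m^2 + m - 30)/(m^2 - 11*m + 24)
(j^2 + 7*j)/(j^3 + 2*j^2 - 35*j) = 1/(j - 5)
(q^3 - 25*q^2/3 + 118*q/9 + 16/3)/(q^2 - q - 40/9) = (3*q^2 - 17*q - 6)/(3*q + 5)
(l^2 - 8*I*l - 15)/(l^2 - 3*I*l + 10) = (l - 3*I)/(l + 2*I)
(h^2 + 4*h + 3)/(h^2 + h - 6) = (h + 1)/(h - 2)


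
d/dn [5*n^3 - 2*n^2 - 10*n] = 15*n^2 - 4*n - 10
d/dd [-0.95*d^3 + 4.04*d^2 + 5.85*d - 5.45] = -2.85*d^2 + 8.08*d + 5.85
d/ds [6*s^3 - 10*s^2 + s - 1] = 18*s^2 - 20*s + 1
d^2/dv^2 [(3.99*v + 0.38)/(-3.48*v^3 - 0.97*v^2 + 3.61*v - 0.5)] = (-289.922976*v^5 - 136.035288*v^4 - 128.283174*v^3 + 109.809132*v^2 + 23.561976*v - 23.939696)/(42.144192*v^9 + 35.241264*v^8 - 121.332636*v^7 - 54.037223*v^6 + 135.991977*v^5 + 1.64636100000001*v^4 - 54.940981*v^3 + 20.27565*v^2 - 2.7075*v + 0.125)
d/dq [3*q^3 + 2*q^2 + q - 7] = 9*q^2 + 4*q + 1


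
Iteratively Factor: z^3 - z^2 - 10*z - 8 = (z - 4)*(z^2 + 3*z + 2) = (z - 4)*(z + 1)*(z + 2)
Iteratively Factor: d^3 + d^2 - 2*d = (d + 2)*(d^2 - d) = d*(d + 2)*(d - 1)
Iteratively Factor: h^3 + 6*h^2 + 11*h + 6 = (h + 2)*(h^2 + 4*h + 3) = (h + 1)*(h + 2)*(h + 3)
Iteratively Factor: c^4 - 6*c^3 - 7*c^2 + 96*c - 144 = (c - 3)*(c^3 - 3*c^2 - 16*c + 48) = (c - 4)*(c - 3)*(c^2 + c - 12) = (c - 4)*(c - 3)^2*(c + 4)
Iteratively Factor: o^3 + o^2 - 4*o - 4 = (o + 1)*(o^2 - 4) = (o + 1)*(o + 2)*(o - 2)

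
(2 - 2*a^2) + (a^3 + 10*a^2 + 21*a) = a^3 + 8*a^2 + 21*a + 2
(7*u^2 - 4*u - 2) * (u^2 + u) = 7*u^4 + 3*u^3 - 6*u^2 - 2*u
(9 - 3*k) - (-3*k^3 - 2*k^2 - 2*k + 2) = 3*k^3 + 2*k^2 - k + 7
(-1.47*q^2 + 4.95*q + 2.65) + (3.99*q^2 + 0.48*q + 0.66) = 2.52*q^2 + 5.43*q + 3.31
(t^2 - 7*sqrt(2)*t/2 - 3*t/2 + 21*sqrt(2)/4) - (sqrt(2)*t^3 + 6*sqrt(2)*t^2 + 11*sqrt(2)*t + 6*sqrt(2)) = -sqrt(2)*t^3 - 6*sqrt(2)*t^2 + t^2 - 29*sqrt(2)*t/2 - 3*t/2 - 3*sqrt(2)/4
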